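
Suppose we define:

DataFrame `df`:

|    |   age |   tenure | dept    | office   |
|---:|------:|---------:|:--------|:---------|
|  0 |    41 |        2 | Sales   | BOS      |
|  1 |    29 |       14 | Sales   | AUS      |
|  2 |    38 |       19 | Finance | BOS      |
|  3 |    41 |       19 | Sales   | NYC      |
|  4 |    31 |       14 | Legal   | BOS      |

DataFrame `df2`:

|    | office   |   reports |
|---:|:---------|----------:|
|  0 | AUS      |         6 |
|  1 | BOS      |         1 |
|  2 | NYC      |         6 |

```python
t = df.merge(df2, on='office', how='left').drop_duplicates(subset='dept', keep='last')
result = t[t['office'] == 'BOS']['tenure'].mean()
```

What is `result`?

16.5

merge on 'office' (how='left') → 5 rows:
   age  tenure     dept office  reports
0   41       2    Sales    BOS        1
1   29      14    Sales    AUS        6
2   38      19  Finance    BOS        1
3   41      19    Sales    NYC        6
4   31      14    Legal    BOS        1
drop duplicate dept (keep=last):
   age  tenure     dept office  reports
2   38      19  Finance    BOS        1
3   41      19    Sales    NYC        6
4   31      14    Legal    BOS        1
filter rows where office == 'BOS':
   age  tenure     dept office  reports
2   38      19  Finance    BOS        1
4   31      14    Legal    BOS        1
Hence 16.5.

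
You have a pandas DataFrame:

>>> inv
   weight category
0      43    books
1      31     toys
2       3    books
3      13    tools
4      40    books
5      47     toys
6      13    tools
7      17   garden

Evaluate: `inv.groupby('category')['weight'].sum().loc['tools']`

26

group by category, sum of weight:
category
books     86
garden    17
tools     26
toys      78
Name: weight, dtype: int64
value at index 'tools' → 26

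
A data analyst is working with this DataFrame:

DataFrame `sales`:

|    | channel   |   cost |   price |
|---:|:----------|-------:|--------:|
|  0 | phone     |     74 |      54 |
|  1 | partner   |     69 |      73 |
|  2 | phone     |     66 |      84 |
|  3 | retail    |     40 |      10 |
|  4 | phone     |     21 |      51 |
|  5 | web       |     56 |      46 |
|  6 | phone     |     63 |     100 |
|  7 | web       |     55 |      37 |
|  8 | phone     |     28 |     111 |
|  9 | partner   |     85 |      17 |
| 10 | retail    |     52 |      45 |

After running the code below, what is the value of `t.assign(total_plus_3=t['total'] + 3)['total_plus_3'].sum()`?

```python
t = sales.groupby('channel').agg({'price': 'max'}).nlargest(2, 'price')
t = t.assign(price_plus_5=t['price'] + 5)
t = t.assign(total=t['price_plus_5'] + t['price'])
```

384

group by channel, max of price:
         price
channel       
partner     73
phone      111
retail      45
web         46
take 2 rows with largest price:
         price
channel       
phone      111
partner     73
add column price_plus_5 = t['price'] + 5:
         price  price_plus_5
channel                     
phone      111           116
partner     73            78
add column total = t['price_plus_5'] + t['price']:
         price  price_plus_5  total
channel                            
phone      111           116    227
partner     73            78    151
add column total_plus_3 = t['total'] + 3:
         price  price_plus_5  total  total_plus_3
channel                                          
phone      111           116    227           230
partner     73            78    151           154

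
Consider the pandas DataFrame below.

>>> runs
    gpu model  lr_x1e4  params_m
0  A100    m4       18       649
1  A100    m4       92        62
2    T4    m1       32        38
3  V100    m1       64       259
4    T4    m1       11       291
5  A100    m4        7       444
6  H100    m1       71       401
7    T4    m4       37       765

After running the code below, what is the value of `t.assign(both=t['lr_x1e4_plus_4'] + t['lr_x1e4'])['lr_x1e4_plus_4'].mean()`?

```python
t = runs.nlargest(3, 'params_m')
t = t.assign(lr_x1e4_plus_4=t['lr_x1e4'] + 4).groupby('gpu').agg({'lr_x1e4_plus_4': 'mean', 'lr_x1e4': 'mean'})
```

28.75

take 3 rows with largest params_m:
    gpu model  lr_x1e4  params_m
7    T4    m4       37       765
0  A100    m4       18       649
5  A100    m4        7       444
add column lr_x1e4_plus_4 = t['lr_x1e4'] + 4:
    gpu model  lr_x1e4  params_m  lr_x1e4_plus_4
7    T4    m4       37       765              41
0  A100    m4       18       649              22
5  A100    m4        7       444              11
group by gpu: mean(lr_x1e4_plus_4), mean(lr_x1e4):
      lr_x1e4_plus_4  lr_x1e4
gpu                          
A100            16.5     12.5
T4              41.0     37.0
add column both = t['lr_x1e4_plus_4'] + t['lr_x1e4']:
      lr_x1e4_plus_4  lr_x1e4  both
gpu                                
A100            16.5     12.5  29.0
T4              41.0     37.0  78.0
Then the mean of column 'lr_x1e4_plus_4': 28.75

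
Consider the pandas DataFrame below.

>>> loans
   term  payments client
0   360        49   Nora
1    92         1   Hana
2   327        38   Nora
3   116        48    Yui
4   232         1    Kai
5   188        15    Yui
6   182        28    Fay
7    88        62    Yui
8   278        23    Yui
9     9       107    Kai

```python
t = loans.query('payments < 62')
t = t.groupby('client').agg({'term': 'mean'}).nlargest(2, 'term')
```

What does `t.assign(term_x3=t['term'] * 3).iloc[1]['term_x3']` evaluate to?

filter rows where payments < 62:
   term  payments client
0   360        49   Nora
1    92         1   Hana
2   327        38   Nora
3   116        48    Yui
4   232         1    Kai
5   188        15    Yui
6   182        28    Fay
8   278        23    Yui
group by client, mean of term:
         term
client       
Fay     182.0
Hana     92.0
Kai     232.0
Nora    343.5
Yui     194.0
take 2 rows with largest term:
         term
client       
Nora    343.5
Kai     232.0
add column term_x3 = t['term'] * 3:
         term  term_x3
client                
Nora    343.5   1030.5
Kai     232.0    696.0
Taking the value at position 1, column 'term_x3' gives 696.0.

696.0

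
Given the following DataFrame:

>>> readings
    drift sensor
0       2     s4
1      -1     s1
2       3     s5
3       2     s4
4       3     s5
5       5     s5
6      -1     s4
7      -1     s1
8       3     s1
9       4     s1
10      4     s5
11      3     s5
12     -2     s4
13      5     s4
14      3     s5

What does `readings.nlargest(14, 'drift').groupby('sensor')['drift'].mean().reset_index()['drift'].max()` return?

take 14 rows with largest drift:
    drift sensor
5       5     s5
13      5     s4
9       4     s1
10      4     s5
2       3     s5
4       3     s5
8       3     s1
11      3     s5
14      3     s5
0       2     s4
3       2     s4
1      -1     s1
6      -1     s4
7      -1     s1
group by sensor, mean of drift:
sensor
s1    1.25
s4    2.00
s5    3.50
Name: drift, dtype: float64
reset_index():
  sensor  drift
0     s1   1.25
1     s4   2.00
2     s5   3.50
max of column 'drift' → 3.5

3.5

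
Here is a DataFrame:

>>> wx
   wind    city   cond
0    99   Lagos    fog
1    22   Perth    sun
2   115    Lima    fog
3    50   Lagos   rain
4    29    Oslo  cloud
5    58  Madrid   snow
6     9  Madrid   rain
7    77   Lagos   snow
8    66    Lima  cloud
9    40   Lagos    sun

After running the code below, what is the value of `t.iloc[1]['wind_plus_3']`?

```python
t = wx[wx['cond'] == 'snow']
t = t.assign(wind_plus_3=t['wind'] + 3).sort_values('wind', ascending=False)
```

filter rows where cond == 'snow':
   wind    city  cond
5    58  Madrid  snow
7    77   Lagos  snow
add column wind_plus_3 = t['wind'] + 3:
   wind    city  cond  wind_plus_3
5    58  Madrid  snow           61
7    77   Lagos  snow           80
sort by wind descending:
   wind    city  cond  wind_plus_3
7    77   Lagos  snow           80
5    58  Madrid  snow           61
The value at position 1, column 'wind_plus_3' is 61.

61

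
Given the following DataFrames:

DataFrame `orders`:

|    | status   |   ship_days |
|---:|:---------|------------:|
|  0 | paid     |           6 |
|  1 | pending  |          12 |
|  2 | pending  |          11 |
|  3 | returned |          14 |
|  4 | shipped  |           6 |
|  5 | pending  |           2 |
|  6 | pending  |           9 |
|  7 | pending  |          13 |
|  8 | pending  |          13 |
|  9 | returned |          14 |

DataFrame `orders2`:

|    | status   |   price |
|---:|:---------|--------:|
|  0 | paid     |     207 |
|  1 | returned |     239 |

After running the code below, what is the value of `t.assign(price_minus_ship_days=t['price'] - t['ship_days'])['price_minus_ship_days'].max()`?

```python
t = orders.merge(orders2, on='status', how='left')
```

225.0

merge on 'status' (how='left') → 10 rows:
     status  ship_days  price
0      paid          6  207.0
1   pending         12    NaN
2   pending         11    NaN
3  returned         14  239.0
4   shipped          6    NaN
5   pending          2    NaN
6   pending          9    NaN
7   pending         13    NaN
8   pending         13    NaN
9  returned         14  239.0
add column price_minus_ship_days = t['price'] - t['ship_days']:
     status  ship_days  price  price_minus_ship_days
0      paid          6  207.0                  201.0
1   pending         12    NaN                    NaN
2   pending         11    NaN                    NaN
3  returned         14  239.0                  225.0
4   shipped          6    NaN                    NaN
5   pending          2    NaN                    NaN
6   pending          9    NaN                    NaN
7   pending         13    NaN                    NaN
8   pending         13    NaN                    NaN
9  returned         14  239.0                  225.0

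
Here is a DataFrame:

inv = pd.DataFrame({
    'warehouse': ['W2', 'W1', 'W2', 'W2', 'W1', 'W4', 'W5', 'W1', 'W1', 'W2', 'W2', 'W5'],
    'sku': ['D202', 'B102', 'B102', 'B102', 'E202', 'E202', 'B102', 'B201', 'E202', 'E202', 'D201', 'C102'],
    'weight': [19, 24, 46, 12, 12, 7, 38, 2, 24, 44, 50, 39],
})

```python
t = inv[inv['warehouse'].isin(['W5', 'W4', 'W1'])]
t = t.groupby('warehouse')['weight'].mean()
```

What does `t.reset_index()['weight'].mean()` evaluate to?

filter rows where warehouse in ['W5', 'W4', 'W1']:
   warehouse   sku  weight
1         W1  B102      24
4         W1  E202      12
5         W4  E202       7
6         W5  B102      38
7         W1  B201       2
8         W1  E202      24
11        W5  C102      39
group by warehouse, mean of weight:
warehouse
W1    15.5
W4     7.0
W5    38.5
Name: weight, dtype: float64
reset_index():
  warehouse  weight
0        W1    15.5
1        W4     7.0
2        W5    38.5

20.3333333333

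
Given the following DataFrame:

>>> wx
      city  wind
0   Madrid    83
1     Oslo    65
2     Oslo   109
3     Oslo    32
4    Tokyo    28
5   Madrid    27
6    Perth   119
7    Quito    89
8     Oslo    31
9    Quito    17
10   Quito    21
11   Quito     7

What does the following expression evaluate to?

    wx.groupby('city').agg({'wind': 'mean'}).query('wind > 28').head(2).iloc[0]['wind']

group by city, mean of wind:
          wind
city          
Madrid   55.00
Oslo     59.25
Perth   119.00
Quito    33.50
Tokyo    28.00
filter rows where wind > 28:
          wind
city          
Madrid   55.00
Oslo     59.25
Perth   119.00
Quito    33.50
take first 2 rows:
         wind
city         
Madrid  55.00
Oslo    59.25
So iloc[0]['wind'] = 55.0.

55.0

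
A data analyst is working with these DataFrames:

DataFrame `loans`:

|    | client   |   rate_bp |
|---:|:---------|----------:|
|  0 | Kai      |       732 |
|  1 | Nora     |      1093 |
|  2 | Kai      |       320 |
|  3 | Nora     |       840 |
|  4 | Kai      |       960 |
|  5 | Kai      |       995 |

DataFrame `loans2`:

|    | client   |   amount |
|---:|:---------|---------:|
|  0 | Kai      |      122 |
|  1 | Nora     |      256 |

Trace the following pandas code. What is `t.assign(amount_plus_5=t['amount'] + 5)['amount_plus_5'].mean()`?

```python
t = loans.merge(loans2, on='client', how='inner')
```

merge on 'client' (how='inner') → 6 rows:
  client  rate_bp  amount
0    Kai      732     122
1   Nora     1093     256
2    Kai      320     122
3   Nora      840     256
4    Kai      960     122
5    Kai      995     122
add column amount_plus_5 = t['amount'] + 5:
  client  rate_bp  amount  amount_plus_5
0    Kai      732     122            127
1   Nora     1093     256            261
2    Kai      320     122            127
3   Nora      840     256            261
4    Kai      960     122            127
5    Kai      995     122            127

171.666666667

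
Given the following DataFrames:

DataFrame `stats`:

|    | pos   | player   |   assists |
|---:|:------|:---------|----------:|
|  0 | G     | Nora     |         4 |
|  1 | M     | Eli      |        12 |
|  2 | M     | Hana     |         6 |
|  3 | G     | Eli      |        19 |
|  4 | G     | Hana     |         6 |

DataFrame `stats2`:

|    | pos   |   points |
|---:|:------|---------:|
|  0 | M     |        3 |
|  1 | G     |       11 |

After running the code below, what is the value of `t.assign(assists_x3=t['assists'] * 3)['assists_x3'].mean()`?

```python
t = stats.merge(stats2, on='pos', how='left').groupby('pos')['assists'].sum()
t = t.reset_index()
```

merge on 'pos' (how='left') → 5 rows:
  pos player  assists  points
0   G   Nora        4      11
1   M    Eli       12       3
2   M   Hana        6       3
3   G    Eli       19      11
4   G   Hana        6      11
group by pos, sum of assists:
pos
G    29
M    18
Name: assists, dtype: int64
reset_index():
  pos  assists
0   G       29
1   M       18
add column assists_x3 = t['assists'] * 3:
  pos  assists  assists_x3
0   G       29          87
1   M       18          54

70.5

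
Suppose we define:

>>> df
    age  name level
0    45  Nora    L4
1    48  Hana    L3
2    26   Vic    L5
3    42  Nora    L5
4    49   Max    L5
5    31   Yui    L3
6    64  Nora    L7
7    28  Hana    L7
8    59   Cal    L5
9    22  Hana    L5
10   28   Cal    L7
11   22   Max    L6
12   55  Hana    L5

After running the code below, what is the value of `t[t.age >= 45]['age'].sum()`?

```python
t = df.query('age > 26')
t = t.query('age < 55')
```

142

filter rows where age > 26:
    age  name level
0    45  Nora    L4
1    48  Hana    L3
3    42  Nora    L5
4    49   Max    L5
5    31   Yui    L3
6    64  Nora    L7
7    28  Hana    L7
8    59   Cal    L5
10   28   Cal    L7
12   55  Hana    L5
filter rows where age < 55:
    age  name level
0    45  Nora    L4
1    48  Hana    L3
3    42  Nora    L5
4    49   Max    L5
5    31   Yui    L3
7    28  Hana    L7
10   28   Cal    L7
filter rows where age >= 45:
   age  name level
0   45  Nora    L4
1   48  Hana    L3
4   49   Max    L5
Hence 142.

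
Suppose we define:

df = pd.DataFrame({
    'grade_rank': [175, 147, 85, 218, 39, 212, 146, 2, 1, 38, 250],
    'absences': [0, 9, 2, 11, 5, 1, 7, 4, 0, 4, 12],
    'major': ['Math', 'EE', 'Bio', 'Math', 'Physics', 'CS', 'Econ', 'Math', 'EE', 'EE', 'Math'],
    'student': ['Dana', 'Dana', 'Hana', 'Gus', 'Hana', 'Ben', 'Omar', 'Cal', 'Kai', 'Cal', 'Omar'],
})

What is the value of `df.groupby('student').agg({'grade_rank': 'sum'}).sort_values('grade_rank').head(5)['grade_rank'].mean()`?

119.0

group by student, sum of grade_rank:
         grade_rank
student            
Ben             212
Cal              40
Dana            322
Gus             218
Hana            124
Kai               1
Omar            396
sort by grade_rank:
         grade_rank
student            
Kai               1
Cal              40
Hana            124
Ben             212
Gus             218
Dana            322
Omar            396
take first 5 rows:
         grade_rank
student            
Kai               1
Cal              40
Hana            124
Ben             212
Gus             218
Reading off the mean of column 'grade_rank', we get 119.0.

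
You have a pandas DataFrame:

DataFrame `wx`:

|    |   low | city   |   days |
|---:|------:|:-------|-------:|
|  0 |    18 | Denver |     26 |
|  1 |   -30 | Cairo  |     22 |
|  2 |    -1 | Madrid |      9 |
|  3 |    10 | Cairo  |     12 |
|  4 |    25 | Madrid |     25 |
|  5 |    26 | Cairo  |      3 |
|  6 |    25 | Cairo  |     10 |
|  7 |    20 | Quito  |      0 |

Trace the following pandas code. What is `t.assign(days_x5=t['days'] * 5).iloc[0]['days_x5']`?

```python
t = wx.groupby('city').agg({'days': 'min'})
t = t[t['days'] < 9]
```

group by city, min of days:
        days
city        
Cairo      3
Denver    26
Madrid     9
Quito      0
filter rows where days < 9:
       days
city       
Cairo     3
Quito     0
add column days_x5 = t['days'] * 5:
       days  days_x5
city                
Cairo     3       15
Quito     0        0
Then the value at position 0, column 'days_x5': 15

15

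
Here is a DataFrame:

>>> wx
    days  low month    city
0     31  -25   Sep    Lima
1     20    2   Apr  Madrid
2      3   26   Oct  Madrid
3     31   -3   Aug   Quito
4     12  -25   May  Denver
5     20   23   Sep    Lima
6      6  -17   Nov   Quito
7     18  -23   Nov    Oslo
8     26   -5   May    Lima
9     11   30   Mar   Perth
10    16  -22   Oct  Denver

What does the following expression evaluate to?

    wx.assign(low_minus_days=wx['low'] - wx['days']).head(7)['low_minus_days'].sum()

add column low_minus_days = wx['low'] - wx['days']:
    days  low month    city  low_minus_days
0     31  -25   Sep    Lima             -56
1     20    2   Apr  Madrid             -18
2      3   26   Oct  Madrid              23
3     31   -3   Aug   Quito             -34
4     12  -25   May  Denver             -37
5     20   23   Sep    Lima               3
6      6  -17   Nov   Quito             -23
7     18  -23   Nov    Oslo             -41
8     26   -5   May    Lima             -31
9     11   30   Mar   Perth              19
10    16  -22   Oct  Denver             -38
take first 7 rows:
   days  low month    city  low_minus_days
0    31  -25   Sep    Lima             -56
1    20    2   Apr  Madrid             -18
2     3   26   Oct  Madrid              23
3    31   -3   Aug   Quito             -34
4    12  -25   May  Denver             -37
5    20   23   Sep    Lima               3
6     6  -17   Nov   Quito             -23

-142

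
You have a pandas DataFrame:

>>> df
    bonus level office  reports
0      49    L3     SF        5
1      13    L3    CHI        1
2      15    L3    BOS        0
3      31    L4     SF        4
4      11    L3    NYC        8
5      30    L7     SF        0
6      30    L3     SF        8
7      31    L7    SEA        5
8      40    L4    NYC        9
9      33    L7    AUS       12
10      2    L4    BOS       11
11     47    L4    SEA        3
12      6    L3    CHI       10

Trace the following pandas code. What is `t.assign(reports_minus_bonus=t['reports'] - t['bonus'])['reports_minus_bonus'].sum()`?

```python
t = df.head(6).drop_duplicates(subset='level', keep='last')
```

take first 6 rows:
   bonus level office  reports
0     49    L3     SF        5
1     13    L3    CHI        1
2     15    L3    BOS        0
3     31    L4     SF        4
4     11    L3    NYC        8
5     30    L7     SF        0
drop duplicate level (keep=last):
   bonus level office  reports
3     31    L4     SF        4
4     11    L3    NYC        8
5     30    L7     SF        0
add column reports_minus_bonus = t['reports'] - t['bonus']:
   bonus level office  reports  reports_minus_bonus
3     31    L4     SF        4                  -27
4     11    L3    NYC        8                   -3
5     30    L7     SF        0                  -30
sum of column 'reports_minus_bonus' → -60

-60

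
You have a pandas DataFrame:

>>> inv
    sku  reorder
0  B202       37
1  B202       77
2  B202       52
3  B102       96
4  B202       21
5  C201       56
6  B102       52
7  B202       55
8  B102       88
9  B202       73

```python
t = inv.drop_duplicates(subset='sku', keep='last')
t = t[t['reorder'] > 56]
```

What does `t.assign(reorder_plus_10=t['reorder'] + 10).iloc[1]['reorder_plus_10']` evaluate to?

drop duplicate sku (keep=last):
    sku  reorder
5  C201       56
8  B102       88
9  B202       73
filter rows where reorder > 56:
    sku  reorder
8  B102       88
9  B202       73
add column reorder_plus_10 = t['reorder'] + 10:
    sku  reorder  reorder_plus_10
8  B102       88               98
9  B202       73               83

83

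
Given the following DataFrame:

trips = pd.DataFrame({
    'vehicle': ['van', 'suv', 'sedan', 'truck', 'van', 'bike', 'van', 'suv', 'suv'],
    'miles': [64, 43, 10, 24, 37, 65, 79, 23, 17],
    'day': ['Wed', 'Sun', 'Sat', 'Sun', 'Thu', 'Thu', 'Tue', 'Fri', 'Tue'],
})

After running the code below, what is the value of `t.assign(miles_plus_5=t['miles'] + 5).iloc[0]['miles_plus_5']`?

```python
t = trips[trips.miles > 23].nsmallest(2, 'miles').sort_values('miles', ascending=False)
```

42

filter rows where miles > 23:
  vehicle  miles  day
0     van     64  Wed
1     suv     43  Sun
3   truck     24  Sun
4     van     37  Thu
5    bike     65  Thu
6     van     79  Tue
take 2 rows with smallest miles:
  vehicle  miles  day
3   truck     24  Sun
4     van     37  Thu
sort by miles descending:
  vehicle  miles  day
4     van     37  Thu
3   truck     24  Sun
add column miles_plus_5 = t['miles'] + 5:
  vehicle  miles  day  miles_plus_5
4     van     37  Thu            42
3   truck     24  Sun            29
Reading off the value at position 0, column 'miles_plus_5', we get 42.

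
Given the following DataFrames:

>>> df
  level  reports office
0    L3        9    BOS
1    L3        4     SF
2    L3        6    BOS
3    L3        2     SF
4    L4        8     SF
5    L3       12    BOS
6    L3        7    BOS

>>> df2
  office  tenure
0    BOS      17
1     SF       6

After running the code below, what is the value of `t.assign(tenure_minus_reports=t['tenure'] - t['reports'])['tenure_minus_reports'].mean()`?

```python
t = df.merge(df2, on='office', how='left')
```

merge on 'office' (how='left') → 7 rows:
  level  reports office  tenure
0    L3        9    BOS      17
1    L3        4     SF       6
2    L3        6    BOS      17
3    L3        2     SF       6
4    L4        8     SF       6
5    L3       12    BOS      17
6    L3        7    BOS      17
add column tenure_minus_reports = t['tenure'] - t['reports']:
  level  reports office  tenure  tenure_minus_reports
0    L3        9    BOS      17                     8
1    L3        4     SF       6                     2
2    L3        6    BOS      17                    11
3    L3        2     SF       6                     4
4    L4        8     SF       6                    -2
5    L3       12    BOS      17                     5
6    L3        7    BOS      17                    10
Hence 5.42857142857.

5.42857142857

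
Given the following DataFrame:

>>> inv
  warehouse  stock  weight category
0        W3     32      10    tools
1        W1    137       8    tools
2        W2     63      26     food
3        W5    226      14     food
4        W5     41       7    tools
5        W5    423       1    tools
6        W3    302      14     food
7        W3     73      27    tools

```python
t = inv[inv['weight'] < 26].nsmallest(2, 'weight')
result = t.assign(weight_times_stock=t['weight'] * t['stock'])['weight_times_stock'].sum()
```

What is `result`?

710

filter rows where weight < 26:
  warehouse  stock  weight category
0        W3     32      10    tools
1        W1    137       8    tools
3        W5    226      14     food
4        W5     41       7    tools
5        W5    423       1    tools
6        W3    302      14     food
take 2 rows with smallest weight:
  warehouse  stock  weight category
5        W5    423       1    tools
4        W5     41       7    tools
add column weight_times_stock = t['weight'] * t['stock']:
  warehouse  stock  weight category  weight_times_stock
5        W5    423       1    tools                 423
4        W5     41       7    tools                 287
sum of column 'weight_times_stock' → 710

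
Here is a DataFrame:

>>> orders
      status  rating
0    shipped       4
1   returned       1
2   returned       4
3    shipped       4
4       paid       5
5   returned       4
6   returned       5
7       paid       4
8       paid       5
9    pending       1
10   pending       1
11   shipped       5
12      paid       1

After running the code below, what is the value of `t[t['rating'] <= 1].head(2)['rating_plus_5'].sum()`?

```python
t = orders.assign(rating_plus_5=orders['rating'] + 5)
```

add column rating_plus_5 = orders['rating'] + 5:
      status  rating  rating_plus_5
0    shipped       4              9
1   returned       1              6
2   returned       4              9
3    shipped       4              9
4       paid       5             10
5   returned       4              9
6   returned       5             10
7       paid       4              9
8       paid       5             10
9    pending       1              6
10   pending       1              6
11   shipped       5             10
12      paid       1              6
filter rows where rating <= 1:
      status  rating  rating_plus_5
1   returned       1              6
9    pending       1              6
10   pending       1              6
12      paid       1              6
take first 2 rows:
     status  rating  rating_plus_5
1  returned       1              6
9   pending       1              6
sum of column 'rating_plus_5' → 12

12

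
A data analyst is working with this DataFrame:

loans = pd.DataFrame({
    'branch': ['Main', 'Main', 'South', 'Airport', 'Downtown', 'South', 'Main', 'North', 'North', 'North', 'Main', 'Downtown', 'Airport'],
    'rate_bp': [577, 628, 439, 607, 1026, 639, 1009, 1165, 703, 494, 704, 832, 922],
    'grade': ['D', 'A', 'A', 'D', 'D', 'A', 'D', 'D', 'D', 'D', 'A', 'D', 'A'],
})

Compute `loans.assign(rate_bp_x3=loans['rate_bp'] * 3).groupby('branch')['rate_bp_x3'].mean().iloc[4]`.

add column rate_bp_x3 = loans['rate_bp'] * 3:
      branch  rate_bp grade  rate_bp_x3
0       Main      577     D        1731
1       Main      628     A        1884
2      South      439     A        1317
3    Airport      607     D        1821
4   Downtown     1026     D        3078
5      South      639     A        1917
6       Main     1009     D        3027
7      North     1165     D        3495
8      North      703     D        2109
9      North      494     D        1482
10      Main      704     A        2112
11  Downtown      832     D        2496
12   Airport      922     A        2766
group by branch, mean of rate_bp_x3:
branch
Airport     2293.5
Downtown    2787.0
Main        2188.5
North       2362.0
South       1617.0
Name: rate_bp_x3, dtype: float64
value at position 4 → 1617.0

1617.0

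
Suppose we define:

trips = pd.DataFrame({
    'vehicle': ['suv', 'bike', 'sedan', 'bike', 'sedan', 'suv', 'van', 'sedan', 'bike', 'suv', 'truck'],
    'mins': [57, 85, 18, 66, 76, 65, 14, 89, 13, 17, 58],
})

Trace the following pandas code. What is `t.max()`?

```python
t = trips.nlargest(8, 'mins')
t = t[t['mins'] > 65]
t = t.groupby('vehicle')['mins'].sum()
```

165

take 8 rows with largest mins:
   vehicle  mins
7    sedan    89
1     bike    85
4    sedan    76
3     bike    66
5      suv    65
10   truck    58
0      suv    57
2    sedan    18
filter rows where mins > 65:
  vehicle  mins
7   sedan    89
1    bike    85
4   sedan    76
3    bike    66
group by vehicle, sum of mins:
vehicle
bike     151
sedan    165
Name: mins, dtype: int64
Finally, max of the resulting series = 165.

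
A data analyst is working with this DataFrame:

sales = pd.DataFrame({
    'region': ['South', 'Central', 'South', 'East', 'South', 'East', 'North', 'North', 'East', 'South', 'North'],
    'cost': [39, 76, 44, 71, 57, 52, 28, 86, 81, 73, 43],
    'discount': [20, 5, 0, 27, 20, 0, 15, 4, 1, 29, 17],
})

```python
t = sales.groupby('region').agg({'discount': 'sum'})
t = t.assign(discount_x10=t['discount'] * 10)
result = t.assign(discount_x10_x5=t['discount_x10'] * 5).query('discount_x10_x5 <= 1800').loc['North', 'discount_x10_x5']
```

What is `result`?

1800

group by region, sum of discount:
         discount
region           
Central         5
East           28
North          36
South          69
add column discount_x10 = t['discount'] * 10:
         discount  discount_x10
region                         
Central         5            50
East           28           280
North          36           360
South          69           690
add column discount_x10_x5 = t['discount_x10'] * 5:
         discount  discount_x10  discount_x10_x5
region                                          
Central         5            50              250
East           28           280             1400
North          36           360             1800
South          69           690             3450
filter rows where discount_x10_x5 <= 1800:
         discount  discount_x10  discount_x10_x5
region                                          
Central         5            50              250
East           28           280             1400
North          36           360             1800
Taking the value at row 'North', column 'discount_x10_x5' gives 1800.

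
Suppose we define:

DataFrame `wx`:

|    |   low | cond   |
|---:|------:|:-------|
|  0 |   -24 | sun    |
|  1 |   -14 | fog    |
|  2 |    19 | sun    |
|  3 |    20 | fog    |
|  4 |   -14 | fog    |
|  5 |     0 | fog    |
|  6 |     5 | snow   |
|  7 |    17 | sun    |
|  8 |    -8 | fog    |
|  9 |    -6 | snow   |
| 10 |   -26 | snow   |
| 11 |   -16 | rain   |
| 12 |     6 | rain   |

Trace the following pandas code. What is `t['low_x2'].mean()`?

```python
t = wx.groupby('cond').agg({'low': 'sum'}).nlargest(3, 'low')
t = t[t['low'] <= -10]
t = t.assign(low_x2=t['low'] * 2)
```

-26.0

group by cond, sum of low:
      low
cond     
fog   -16
rain  -10
snow  -27
sun    12
take 3 rows with largest low:
      low
cond     
sun    12
rain  -10
fog   -16
filter rows where low <= -10:
      low
cond     
rain  -10
fog   -16
add column low_x2 = t['low'] * 2:
      low  low_x2
cond             
rain  -10     -20
fog   -16     -32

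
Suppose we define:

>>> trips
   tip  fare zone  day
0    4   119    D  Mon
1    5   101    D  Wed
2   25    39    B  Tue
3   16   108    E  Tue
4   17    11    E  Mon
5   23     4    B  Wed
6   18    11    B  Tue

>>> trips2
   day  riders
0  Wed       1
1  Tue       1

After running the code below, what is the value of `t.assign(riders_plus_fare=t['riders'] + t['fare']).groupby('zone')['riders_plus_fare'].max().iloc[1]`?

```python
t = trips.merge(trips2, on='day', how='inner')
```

merge on 'day' (how='inner') → 5 rows:
   tip  fare zone  day  riders
0    5   101    D  Wed       1
1   25    39    B  Tue       1
2   16   108    E  Tue       1
3   23     4    B  Wed       1
4   18    11    B  Tue       1
add column riders_plus_fare = t['riders'] + t['fare']:
   tip  fare zone  day  riders  riders_plus_fare
0    5   101    D  Wed       1               102
1   25    39    B  Tue       1                40
2   16   108    E  Tue       1               109
3   23     4    B  Wed       1                 5
4   18    11    B  Tue       1                12
group by zone, max of riders_plus_fare:
zone
B     40
D    102
E    109
Name: riders_plus_fare, dtype: int64

102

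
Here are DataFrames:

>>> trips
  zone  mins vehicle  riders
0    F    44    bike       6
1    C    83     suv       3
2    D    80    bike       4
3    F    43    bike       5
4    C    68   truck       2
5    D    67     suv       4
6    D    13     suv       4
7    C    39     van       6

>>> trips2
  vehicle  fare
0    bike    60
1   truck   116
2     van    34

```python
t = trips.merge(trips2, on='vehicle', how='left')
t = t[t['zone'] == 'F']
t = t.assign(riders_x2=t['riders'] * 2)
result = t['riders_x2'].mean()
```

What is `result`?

11.0

merge on 'vehicle' (how='left') → 8 rows:
  zone  mins vehicle  riders   fare
0    F    44    bike       6   60.0
1    C    83     suv       3    NaN
2    D    80    bike       4   60.0
3    F    43    bike       5   60.0
4    C    68   truck       2  116.0
5    D    67     suv       4    NaN
6    D    13     suv       4    NaN
7    C    39     van       6   34.0
filter rows where zone == 'F':
  zone  mins vehicle  riders  fare
0    F    44    bike       6  60.0
3    F    43    bike       5  60.0
add column riders_x2 = t['riders'] * 2:
  zone  mins vehicle  riders  fare  riders_x2
0    F    44    bike       6  60.0         12
3    F    43    bike       5  60.0         10
Then the mean of column 'riders_x2': 11.0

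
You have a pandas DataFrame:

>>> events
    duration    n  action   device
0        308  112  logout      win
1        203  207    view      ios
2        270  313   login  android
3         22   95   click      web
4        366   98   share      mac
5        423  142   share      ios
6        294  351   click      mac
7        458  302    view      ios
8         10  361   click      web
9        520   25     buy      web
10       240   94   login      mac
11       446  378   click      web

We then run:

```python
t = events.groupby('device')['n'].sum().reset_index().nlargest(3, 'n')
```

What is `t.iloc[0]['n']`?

859

group by device, sum of n:
device
android    313
ios        651
mac        543
web        859
win        112
Name: n, dtype: int64
reset_index():
    device    n
0  android  313
1      ios  651
2      mac  543
3      web  859
4      win  112
take 3 rows with largest n:
  device    n
3    web  859
1    ios  651
2    mac  543
value at position 0, column 'n' → 859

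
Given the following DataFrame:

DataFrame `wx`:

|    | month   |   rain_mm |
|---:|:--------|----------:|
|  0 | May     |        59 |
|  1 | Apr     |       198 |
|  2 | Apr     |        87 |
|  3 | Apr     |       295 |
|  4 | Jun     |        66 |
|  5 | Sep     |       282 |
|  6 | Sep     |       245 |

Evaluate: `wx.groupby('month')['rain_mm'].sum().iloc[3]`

527

group by month, sum of rain_mm:
month
Apr    580
Jun     66
May     59
Sep    527
Name: rain_mm, dtype: int64
Reading off the value at position 3, we get 527.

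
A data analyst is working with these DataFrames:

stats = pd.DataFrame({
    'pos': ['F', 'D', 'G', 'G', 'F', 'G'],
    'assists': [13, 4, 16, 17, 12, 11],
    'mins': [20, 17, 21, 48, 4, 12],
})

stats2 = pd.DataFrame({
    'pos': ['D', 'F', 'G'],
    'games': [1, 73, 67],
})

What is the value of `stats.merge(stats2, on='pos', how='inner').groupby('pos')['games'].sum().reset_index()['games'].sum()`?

merge on 'pos' (how='inner') → 6 rows:
  pos  assists  mins  games
0   F       13    20     73
1   D        4    17      1
2   G       16    21     67
3   G       17    48     67
4   F       12     4     73
5   G       11    12     67
group by pos, sum of games:
pos
D      1
F    146
G    201
Name: games, dtype: int64
reset_index():
  pos  games
0   D      1
1   F    146
2   G    201

348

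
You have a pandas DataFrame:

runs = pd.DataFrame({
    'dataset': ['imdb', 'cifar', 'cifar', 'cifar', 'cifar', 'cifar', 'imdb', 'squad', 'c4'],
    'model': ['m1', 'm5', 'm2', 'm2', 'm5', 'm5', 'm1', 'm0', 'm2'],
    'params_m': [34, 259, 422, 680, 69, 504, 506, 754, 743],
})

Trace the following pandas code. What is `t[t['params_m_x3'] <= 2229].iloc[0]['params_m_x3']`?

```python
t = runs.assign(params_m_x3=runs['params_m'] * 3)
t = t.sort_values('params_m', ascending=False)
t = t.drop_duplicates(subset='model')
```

2229

add column params_m_x3 = runs['params_m'] * 3:
  dataset model  params_m  params_m_x3
0    imdb    m1        34          102
1   cifar    m5       259          777
2   cifar    m2       422         1266
3   cifar    m2       680         2040
4   cifar    m5        69          207
5   cifar    m5       504         1512
6    imdb    m1       506         1518
7   squad    m0       754         2262
8      c4    m2       743         2229
sort by params_m descending:
  dataset model  params_m  params_m_x3
7   squad    m0       754         2262
8      c4    m2       743         2229
3   cifar    m2       680         2040
6    imdb    m1       506         1518
5   cifar    m5       504         1512
2   cifar    m2       422         1266
1   cifar    m5       259          777
4   cifar    m5        69          207
0    imdb    m1        34          102
drop duplicate model (keep=first):
  dataset model  params_m  params_m_x3
7   squad    m0       754         2262
8      c4    m2       743         2229
6    imdb    m1       506         1518
5   cifar    m5       504         1512
filter rows where params_m_x3 <= 2229:
  dataset model  params_m  params_m_x3
8      c4    m2       743         2229
6    imdb    m1       506         1518
5   cifar    m5       504         1512
Finally, value at position 0, column 'params_m_x3' = 2229.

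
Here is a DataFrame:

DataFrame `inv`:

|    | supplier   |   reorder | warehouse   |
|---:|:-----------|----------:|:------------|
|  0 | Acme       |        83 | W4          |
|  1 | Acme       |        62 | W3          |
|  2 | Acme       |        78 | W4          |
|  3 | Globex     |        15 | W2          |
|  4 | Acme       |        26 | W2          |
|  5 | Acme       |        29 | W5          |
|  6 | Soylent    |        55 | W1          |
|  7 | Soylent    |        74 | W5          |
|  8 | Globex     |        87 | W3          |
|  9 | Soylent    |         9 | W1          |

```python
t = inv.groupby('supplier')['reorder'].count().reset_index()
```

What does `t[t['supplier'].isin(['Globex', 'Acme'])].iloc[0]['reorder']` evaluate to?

group by supplier, count of reorder:
supplier
Acme       5
Globex     2
Soylent    3
Name: reorder, dtype: int64
reset_index():
  supplier  reorder
0     Acme        5
1   Globex        2
2  Soylent        3
filter rows where supplier in ['Globex', 'Acme']:
  supplier  reorder
0     Acme        5
1   Globex        2
Hence 5.

5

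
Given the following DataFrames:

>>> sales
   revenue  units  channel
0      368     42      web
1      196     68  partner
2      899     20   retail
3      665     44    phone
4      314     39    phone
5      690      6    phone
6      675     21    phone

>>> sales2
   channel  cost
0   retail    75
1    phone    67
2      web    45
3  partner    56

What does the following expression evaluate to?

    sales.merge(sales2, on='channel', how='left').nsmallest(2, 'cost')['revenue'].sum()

564

merge on 'channel' (how='left') → 7 rows:
   revenue  units  channel  cost
0      368     42      web    45
1      196     68  partner    56
2      899     20   retail    75
3      665     44    phone    67
4      314     39    phone    67
5      690      6    phone    67
6      675     21    phone    67
take 2 rows with smallest cost:
   revenue  units  channel  cost
0      368     42      web    45
1      196     68  partner    56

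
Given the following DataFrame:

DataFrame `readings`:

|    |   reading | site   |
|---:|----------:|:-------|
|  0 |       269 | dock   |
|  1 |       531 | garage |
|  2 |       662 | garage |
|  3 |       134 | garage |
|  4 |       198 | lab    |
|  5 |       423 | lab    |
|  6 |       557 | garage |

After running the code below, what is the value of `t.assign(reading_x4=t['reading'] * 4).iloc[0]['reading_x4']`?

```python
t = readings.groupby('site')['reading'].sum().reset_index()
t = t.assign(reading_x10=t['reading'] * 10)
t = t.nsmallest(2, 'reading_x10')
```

1076

group by site, sum of reading:
site
dock       269
garage    1884
lab        621
Name: reading, dtype: int64
reset_index():
     site  reading
0    dock      269
1  garage     1884
2     lab      621
add column reading_x10 = t['reading'] * 10:
     site  reading  reading_x10
0    dock      269         2690
1  garage     1884        18840
2     lab      621         6210
take 2 rows with smallest reading_x10:
   site  reading  reading_x10
0  dock      269         2690
2   lab      621         6210
add column reading_x4 = t['reading'] * 4:
   site  reading  reading_x10  reading_x4
0  dock      269         2690        1076
2   lab      621         6210        2484
Finally, value at position 0, column 'reading_x4' = 1076.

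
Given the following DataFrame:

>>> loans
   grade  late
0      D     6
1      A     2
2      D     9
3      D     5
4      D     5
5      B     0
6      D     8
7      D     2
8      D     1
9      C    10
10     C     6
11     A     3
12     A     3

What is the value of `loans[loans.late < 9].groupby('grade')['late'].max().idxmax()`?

filter rows where late < 9:
   grade  late
0      D     6
1      A     2
3      D     5
4      D     5
5      B     0
6      D     8
7      D     2
8      D     1
10     C     6
11     A     3
12     A     3
group by grade, max of late:
grade
A    3
B    0
C    6
D    8
Name: late, dtype: int64

D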